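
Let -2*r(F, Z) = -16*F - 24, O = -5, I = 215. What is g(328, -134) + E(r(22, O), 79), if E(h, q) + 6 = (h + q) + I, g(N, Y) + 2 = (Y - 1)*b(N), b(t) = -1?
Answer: 609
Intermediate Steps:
g(N, Y) = -1 - Y (g(N, Y) = -2 + (Y - 1)*(-1) = -2 + (-1 + Y)*(-1) = -2 + (1 - Y) = -1 - Y)
r(F, Z) = 12 + 8*F (r(F, Z) = -(-16*F - 24)/2 = -(-24 - 16*F)/2 = 12 + 8*F)
E(h, q) = 209 + h + q (E(h, q) = -6 + ((h + q) + 215) = -6 + (215 + h + q) = 209 + h + q)
g(328, -134) + E(r(22, O), 79) = (-1 - 1*(-134)) + (209 + (12 + 8*22) + 79) = (-1 + 134) + (209 + (12 + 176) + 79) = 133 + (209 + 188 + 79) = 133 + 476 = 609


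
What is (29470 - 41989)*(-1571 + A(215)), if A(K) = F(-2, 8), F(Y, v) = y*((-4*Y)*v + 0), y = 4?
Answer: 16462485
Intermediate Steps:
F(Y, v) = -16*Y*v (F(Y, v) = 4*((-4*Y)*v + 0) = 4*(-4*Y*v + 0) = 4*(-4*Y*v) = -16*Y*v)
A(K) = 256 (A(K) = -16*(-2)*8 = 256)
(29470 - 41989)*(-1571 + A(215)) = (29470 - 41989)*(-1571 + 256) = -12519*(-1315) = 16462485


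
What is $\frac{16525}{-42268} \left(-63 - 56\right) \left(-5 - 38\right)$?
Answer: $- \frac{84558425}{42268} \approx -2000.5$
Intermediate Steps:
$\frac{16525}{-42268} \left(-63 - 56\right) \left(-5 - 38\right) = 16525 \left(- \frac{1}{42268}\right) \left(\left(-119\right) \left(-43\right)\right) = \left(- \frac{16525}{42268}\right) 5117 = - \frac{84558425}{42268}$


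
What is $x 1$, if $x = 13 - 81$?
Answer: $-68$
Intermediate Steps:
$x = -68$ ($x = 13 - 81 = -68$)
$x 1 = \left(-68\right) 1 = -68$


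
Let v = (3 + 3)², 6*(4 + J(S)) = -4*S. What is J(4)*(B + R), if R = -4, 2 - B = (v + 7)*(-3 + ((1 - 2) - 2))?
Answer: -5120/3 ≈ -1706.7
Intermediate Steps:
J(S) = -4 - 2*S/3 (J(S) = -4 + (-4*S)/6 = -4 - 2*S/3)
v = 36 (v = 6² = 36)
B = 260 (B = 2 - (36 + 7)*(-3 + ((1 - 2) - 2)) = 2 - 43*(-3 + (-1 - 2)) = 2 - 43*(-3 - 3) = 2 - 43*(-6) = 2 - 1*(-258) = 2 + 258 = 260)
J(4)*(B + R) = (-4 - ⅔*4)*(260 - 4) = (-4 - 8/3)*256 = -20/3*256 = -5120/3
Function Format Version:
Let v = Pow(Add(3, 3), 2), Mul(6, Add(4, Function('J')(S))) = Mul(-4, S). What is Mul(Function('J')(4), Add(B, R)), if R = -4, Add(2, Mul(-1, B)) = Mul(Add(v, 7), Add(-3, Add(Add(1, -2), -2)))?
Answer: Rational(-5120, 3) ≈ -1706.7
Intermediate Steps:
Function('J')(S) = Add(-4, Mul(Rational(-2, 3), S)) (Function('J')(S) = Add(-4, Mul(Rational(1, 6), Mul(-4, S))) = Add(-4, Mul(Rational(-2, 3), S)))
v = 36 (v = Pow(6, 2) = 36)
B = 260 (B = Add(2, Mul(-1, Mul(Add(36, 7), Add(-3, Add(Add(1, -2), -2))))) = Add(2, Mul(-1, Mul(43, Add(-3, Add(-1, -2))))) = Add(2, Mul(-1, Mul(43, Add(-3, -3)))) = Add(2, Mul(-1, Mul(43, -6))) = Add(2, Mul(-1, -258)) = Add(2, 258) = 260)
Mul(Function('J')(4), Add(B, R)) = Mul(Add(-4, Mul(Rational(-2, 3), 4)), Add(260, -4)) = Mul(Add(-4, Rational(-8, 3)), 256) = Mul(Rational(-20, 3), 256) = Rational(-5120, 3)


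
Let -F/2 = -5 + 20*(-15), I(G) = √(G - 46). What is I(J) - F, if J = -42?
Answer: -610 + 2*I*√22 ≈ -610.0 + 9.3808*I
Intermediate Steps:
I(G) = √(-46 + G)
F = 610 (F = -2*(-5 + 20*(-15)) = -2*(-5 - 300) = -2*(-305) = 610)
I(J) - F = √(-46 - 42) - 1*610 = √(-88) - 610 = 2*I*√22 - 610 = -610 + 2*I*√22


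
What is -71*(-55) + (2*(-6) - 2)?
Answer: 3891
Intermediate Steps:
-71*(-55) + (2*(-6) - 2) = 3905 + (-12 - 2) = 3905 - 14 = 3891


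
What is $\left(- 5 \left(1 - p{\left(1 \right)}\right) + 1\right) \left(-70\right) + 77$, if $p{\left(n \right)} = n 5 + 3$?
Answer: $-2443$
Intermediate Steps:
$p{\left(n \right)} = 3 + 5 n$ ($p{\left(n \right)} = 5 n + 3 = 3 + 5 n$)
$\left(- 5 \left(1 - p{\left(1 \right)}\right) + 1\right) \left(-70\right) + 77 = \left(- 5 \left(1 - \left(3 + 5 \cdot 1\right)\right) + 1\right) \left(-70\right) + 77 = \left(- 5 \left(1 - \left(3 + 5\right)\right) + 1\right) \left(-70\right) + 77 = \left(- 5 \left(1 - 8\right) + 1\right) \left(-70\right) + 77 = \left(\left(-5\right) \left(-7\right) + 1\right) \left(-70\right) + 77 = \left(35 + 1\right) \left(-70\right) + 77 = 36 \left(-70\right) + 77 = -2520 + 77 = -2443$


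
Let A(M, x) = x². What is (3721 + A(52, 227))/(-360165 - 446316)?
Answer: -4250/62037 ≈ -0.068508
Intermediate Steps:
(3721 + A(52, 227))/(-360165 - 446316) = (3721 + 227²)/(-360165 - 446316) = (3721 + 51529)/(-806481) = 55250*(-1/806481) = -4250/62037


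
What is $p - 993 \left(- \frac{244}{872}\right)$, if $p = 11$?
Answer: $\frac{62971}{218} \approx 288.86$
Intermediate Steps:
$p - 993 \left(- \frac{244}{872}\right) = 11 - 993 \left(- \frac{244}{872}\right) = 11 - 993 \left(\left(-244\right) \frac{1}{872}\right) = 11 - - \frac{60573}{218} = 11 + \frac{60573}{218} = \frac{62971}{218}$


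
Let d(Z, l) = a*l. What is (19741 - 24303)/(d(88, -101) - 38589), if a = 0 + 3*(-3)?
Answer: 2281/18840 ≈ 0.12107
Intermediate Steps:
a = -9 (a = 0 - 9 = -9)
d(Z, l) = -9*l
(19741 - 24303)/(d(88, -101) - 38589) = (19741 - 24303)/(-9*(-101) - 38589) = -4562/(909 - 38589) = -4562/(-37680) = -4562*(-1/37680) = 2281/18840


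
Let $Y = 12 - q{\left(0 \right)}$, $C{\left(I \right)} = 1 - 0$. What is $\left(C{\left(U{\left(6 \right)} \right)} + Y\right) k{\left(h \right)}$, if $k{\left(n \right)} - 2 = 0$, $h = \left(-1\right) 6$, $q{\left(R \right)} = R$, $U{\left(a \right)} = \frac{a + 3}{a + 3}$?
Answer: $26$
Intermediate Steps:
$U{\left(a \right)} = 1$ ($U{\left(a \right)} = \frac{3 + a}{3 + a} = 1$)
$h = -6$
$C{\left(I \right)} = 1$ ($C{\left(I \right)} = 1 + 0 = 1$)
$k{\left(n \right)} = 2$ ($k{\left(n \right)} = 2 + 0 = 2$)
$Y = 12$ ($Y = 12 - 0 = 12 + 0 = 12$)
$\left(C{\left(U{\left(6 \right)} \right)} + Y\right) k{\left(h \right)} = \left(1 + 12\right) 2 = 13 \cdot 2 = 26$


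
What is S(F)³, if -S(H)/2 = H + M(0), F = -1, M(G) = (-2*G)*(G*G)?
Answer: 8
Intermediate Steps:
M(G) = -2*G³ (M(G) = (-2*G)*G² = -2*G³)
S(H) = -2*H (S(H) = -2*(H - 2*0³) = -2*(H - 2*0) = -2*(H + 0) = -2*H)
S(F)³ = (-2*(-1))³ = 2³ = 8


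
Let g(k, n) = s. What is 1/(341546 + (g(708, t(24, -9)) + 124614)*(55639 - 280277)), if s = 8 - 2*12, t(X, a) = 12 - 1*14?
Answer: -1/27989103978 ≈ -3.5728e-11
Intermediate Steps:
t(X, a) = -2 (t(X, a) = 12 - 14 = -2)
s = -16 (s = 8 - 24 = -16)
g(k, n) = -16
1/(341546 + (g(708, t(24, -9)) + 124614)*(55639 - 280277)) = 1/(341546 + (-16 + 124614)*(55639 - 280277)) = 1/(341546 + 124598*(-224638)) = 1/(341546 - 27989445524) = 1/(-27989103978) = -1/27989103978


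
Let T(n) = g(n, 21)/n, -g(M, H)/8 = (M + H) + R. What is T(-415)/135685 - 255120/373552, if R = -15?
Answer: -897927781259/1314652643425 ≈ -0.68301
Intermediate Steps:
g(M, H) = 120 - 8*H - 8*M (g(M, H) = -8*((M + H) - 15) = -8*((H + M) - 15) = -8*(-15 + H + M) = 120 - 8*H - 8*M)
T(n) = (-48 - 8*n)/n (T(n) = (120 - 8*21 - 8*n)/n = (120 - 168 - 8*n)/n = (-48 - 8*n)/n)
T(-415)/135685 - 255120/373552 = (-8 - 48/(-415))/135685 - 255120/373552 = (-8 - 48*(-1/415))*(1/135685) - 255120*1/373552 = (-8 + 48/415)*(1/135685) - 15945/23347 = -3272/415*1/135685 - 15945/23347 = -3272/56309275 - 15945/23347 = -897927781259/1314652643425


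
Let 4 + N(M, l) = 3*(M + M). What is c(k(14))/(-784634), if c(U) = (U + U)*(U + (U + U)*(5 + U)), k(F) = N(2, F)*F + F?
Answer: -4175388/392317 ≈ -10.643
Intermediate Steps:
N(M, l) = -4 + 6*M (N(M, l) = -4 + 3*(M + M) = -4 + 3*(2*M) = -4 + 6*M)
k(F) = 9*F (k(F) = (-4 + 6*2)*F + F = (-4 + 12)*F + F = 8*F + F = 9*F)
c(U) = 2*U*(U + 2*U*(5 + U)) (c(U) = (2*U)*(U + (2*U)*(5 + U)) = (2*U)*(U + 2*U*(5 + U)) = 2*U*(U + 2*U*(5 + U)))
c(k(14))/(-784634) = ((9*14)²*(22 + 4*(9*14)))/(-784634) = (126²*(22 + 4*126))*(-1/784634) = (15876*(22 + 504))*(-1/784634) = (15876*526)*(-1/784634) = 8350776*(-1/784634) = -4175388/392317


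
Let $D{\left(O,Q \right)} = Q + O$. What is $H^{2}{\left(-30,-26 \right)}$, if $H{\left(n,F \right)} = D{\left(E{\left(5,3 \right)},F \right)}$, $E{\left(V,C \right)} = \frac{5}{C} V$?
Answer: $\frac{2809}{9} \approx 312.11$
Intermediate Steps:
$E{\left(V,C \right)} = \frac{5 V}{C}$
$D{\left(O,Q \right)} = O + Q$
$H{\left(n,F \right)} = \frac{25}{3} + F$ ($H{\left(n,F \right)} = 5 \cdot 5 \cdot \frac{1}{3} + F = \frac{25}{3} + F$)
$H^{2}{\left(-30,-26 \right)} = \left(\frac{25}{3} - 26\right)^{2} = \left(- \frac{53}{3}\right)^{2} = \frac{2809}{9}$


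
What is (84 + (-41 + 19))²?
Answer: 3844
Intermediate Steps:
(84 + (-41 + 19))² = (84 - 22)² = 62² = 3844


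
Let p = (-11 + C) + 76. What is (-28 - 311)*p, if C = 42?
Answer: -36273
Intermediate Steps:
p = 107 (p = (-11 + 42) + 76 = 31 + 76 = 107)
(-28 - 311)*p = (-28 - 311)*107 = -339*107 = -36273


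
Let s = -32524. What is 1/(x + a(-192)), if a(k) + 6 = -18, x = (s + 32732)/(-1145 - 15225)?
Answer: -8185/196544 ≈ -0.041645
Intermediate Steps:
x = -104/8185 (x = (-32524 + 32732)/(-1145 - 15225) = 208/(-16370) = 208*(-1/16370) = -104/8185 ≈ -0.012706)
a(k) = -24 (a(k) = -6 - 18 = -24)
1/(x + a(-192)) = 1/(-104/8185 - 24) = 1/(-196544/8185) = -8185/196544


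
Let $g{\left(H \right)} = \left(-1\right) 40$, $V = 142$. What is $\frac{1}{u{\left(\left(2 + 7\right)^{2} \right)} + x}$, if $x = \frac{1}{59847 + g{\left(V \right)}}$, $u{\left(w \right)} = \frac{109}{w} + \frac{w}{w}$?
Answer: $\frac{4844367}{11363411} \approx 0.42631$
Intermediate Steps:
$u{\left(w \right)} = 1 + \frac{109}{w}$ ($u{\left(w \right)} = \frac{109}{w} + 1 = 1 + \frac{109}{w}$)
$g{\left(H \right)} = -40$
$x = \frac{1}{59807}$ ($x = \frac{1}{59847 - 40} = \frac{1}{59807} \approx 1.672 \cdot 10^{-5}$)
$\frac{1}{u{\left(\left(2 + 7\right)^{2} \right)} + x} = \frac{1}{\frac{109 + \left(2 + 7\right)^{2}}{\left(2 + 7\right)^{2}} + \frac{1}{59807}} = \frac{1}{\frac{109 + 9^{2}}{9^{2}} + \frac{1}{59807}} = \frac{1}{\frac{109 + 81}{81} + \frac{1}{59807}} = \frac{1}{\frac{1}{81} \cdot 190 + \frac{1}{59807}} = \frac{1}{\frac{190}{81} + \frac{1}{59807}} = \frac{1}{\frac{11363411}{4844367}} = \frac{4844367}{11363411}$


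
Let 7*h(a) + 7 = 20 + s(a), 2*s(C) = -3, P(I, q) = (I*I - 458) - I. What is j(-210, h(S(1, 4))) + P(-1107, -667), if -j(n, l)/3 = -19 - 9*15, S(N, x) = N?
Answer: 1226560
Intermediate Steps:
P(I, q) = -458 + I**2 - I (P(I, q) = (I**2 - 458) - I = (-458 + I**2) - I = -458 + I**2 - I)
s(C) = -3/2 (s(C) = (1/2)*(-3) = -3/2)
h(a) = 23/14 (h(a) = -1 + (20 - 3/2)/7 = -1 + (1/7)*(37/2) = -1 + 37/14 = 23/14)
j(n, l) = 462 (j(n, l) = -3*(-19 - 9*15) = -3*(-19 - 135) = -3*(-154) = 462)
j(-210, h(S(1, 4))) + P(-1107, -667) = 462 + (-458 + (-1107)**2 - 1*(-1107)) = 462 + (-458 + 1225449 + 1107) = 462 + 1226098 = 1226560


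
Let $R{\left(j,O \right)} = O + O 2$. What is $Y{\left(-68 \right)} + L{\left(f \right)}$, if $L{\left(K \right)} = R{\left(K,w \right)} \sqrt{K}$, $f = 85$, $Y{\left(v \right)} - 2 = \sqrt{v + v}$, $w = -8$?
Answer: $2 - 24 \sqrt{85} + 2 i \sqrt{34} \approx -219.27 + 11.662 i$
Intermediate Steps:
$Y{\left(v \right)} = 2 + \sqrt{2} \sqrt{v}$ ($Y{\left(v \right)} = 2 + \sqrt{v + v} = 2 + \sqrt{2 v} = 2 + \sqrt{2} \sqrt{v}$)
$R{\left(j,O \right)} = 3 O$ ($R{\left(j,O \right)} = O + 2 O = 3 O$)
$L{\left(K \right)} = - 24 \sqrt{K}$ ($L{\left(K \right)} = 3 \left(-8\right) \sqrt{K} = - 24 \sqrt{K}$)
$Y{\left(-68 \right)} + L{\left(f \right)} = \left(2 + \sqrt{2} \sqrt{-68}\right) - 24 \sqrt{85} = \left(2 + \sqrt{2} \cdot 2 i \sqrt{17}\right) - 24 \sqrt{85} = \left(2 + 2 i \sqrt{34}\right) - 24 \sqrt{85} = 2 - 24 \sqrt{85} + 2 i \sqrt{34}$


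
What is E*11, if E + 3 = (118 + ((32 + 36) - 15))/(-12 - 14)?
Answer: -2739/26 ≈ -105.35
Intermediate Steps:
E = -249/26 (E = -3 + (118 + ((32 + 36) - 15))/(-12 - 14) = -3 + (118 + (68 - 15))/(-26) = -3 + (118 + 53)*(-1/26) = -3 + 171*(-1/26) = -3 - 171/26 = -249/26 ≈ -9.5769)
E*11 = -249/26*11 = -2739/26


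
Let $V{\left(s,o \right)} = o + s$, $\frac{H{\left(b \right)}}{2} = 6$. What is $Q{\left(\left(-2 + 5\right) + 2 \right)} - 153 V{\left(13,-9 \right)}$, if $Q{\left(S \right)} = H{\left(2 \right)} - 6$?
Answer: $-606$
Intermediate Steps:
$H{\left(b \right)} = 12$ ($H{\left(b \right)} = 2 \cdot 6 = 12$)
$Q{\left(S \right)} = 6$ ($Q{\left(S \right)} = 12 - 6 = 6$)
$Q{\left(\left(-2 + 5\right) + 2 \right)} - 153 V{\left(13,-9 \right)} = 6 - 153 \left(-9 + 13\right) = 6 - 612 = -606$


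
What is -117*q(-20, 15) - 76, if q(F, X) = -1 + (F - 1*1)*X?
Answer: 36896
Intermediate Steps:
q(F, X) = -1 + X*(-1 + F) (q(F, X) = -1 + (F - 1)*X = -1 + (-1 + F)*X = -1 + X*(-1 + F))
-117*q(-20, 15) - 76 = -117*(-1 - 1*15 - 20*15) - 76 = -117*(-1 - 15 - 300) - 76 = -117*(-316) - 76 = 36972 - 76 = 36896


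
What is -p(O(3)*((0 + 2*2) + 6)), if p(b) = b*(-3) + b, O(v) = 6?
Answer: 120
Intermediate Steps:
p(b) = -2*b (p(b) = -3*b + b = -2*b)
-p(O(3)*((0 + 2*2) + 6)) = -(-2)*6*((0 + 2*2) + 6) = -(-2)*6*((0 + 4) + 6) = -(-2)*6*(4 + 6) = -(-2)*6*10 = -(-2)*60 = -1*(-120) = 120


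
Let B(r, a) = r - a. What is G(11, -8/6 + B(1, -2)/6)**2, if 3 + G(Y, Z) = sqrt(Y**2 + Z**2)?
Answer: 4705/36 - sqrt(4381) ≈ 64.505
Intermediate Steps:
G(Y, Z) = -3 + sqrt(Y**2 + Z**2)
G(11, -8/6 + B(1, -2)/6)**2 = (-3 + sqrt(11**2 + (-8/6 + (1 - 1*(-2))/6)**2))**2 = (-3 + sqrt(121 + (-8*1/6 + (1 + 2)*(1/6))**2))**2 = (-3 + sqrt(121 + (-4/3 + 3*(1/6))**2))**2 = (-3 + sqrt(121 + (-4/3 + 1/2)**2))**2 = (-3 + sqrt(121 + (-5/6)**2))**2 = (-3 + sqrt(121 + 25/36))**2 = (-3 + sqrt(4381/36))**2 = (-3 + sqrt(4381)/6)**2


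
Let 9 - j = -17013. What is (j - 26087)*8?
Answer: -72520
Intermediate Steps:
j = 17022 (j = 9 - 1*(-17013) = 9 + 17013 = 17022)
(j - 26087)*8 = (17022 - 26087)*8 = -9065*8 = -72520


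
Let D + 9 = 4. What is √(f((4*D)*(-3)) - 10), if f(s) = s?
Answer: 5*√2 ≈ 7.0711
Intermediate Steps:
D = -5 (D = -9 + 4 = -5)
√(f((4*D)*(-3)) - 10) = √((4*(-5))*(-3) - 10) = √(-20*(-3) - 10) = √(60 - 10) = √50 = 5*√2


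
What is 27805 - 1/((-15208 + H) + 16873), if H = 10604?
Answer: 341139544/12269 ≈ 27805.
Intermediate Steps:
27805 - 1/((-15208 + H) + 16873) = 27805 - 1/((-15208 + 10604) + 16873) = 27805 - 1/(-4604 + 16873) = 27805 - 1/12269 = 341139544/12269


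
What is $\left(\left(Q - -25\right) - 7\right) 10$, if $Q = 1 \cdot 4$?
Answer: $220$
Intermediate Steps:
$Q = 4$
$\left(\left(Q - -25\right) - 7\right) 10 = \left(\left(4 - -25\right) - 7\right) 10 = \left(\left(4 + 25\right) - 7\right) 10 = \left(29 - 7\right) 10 = 22 \cdot 10 = 220$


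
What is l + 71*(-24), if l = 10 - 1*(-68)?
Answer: -1626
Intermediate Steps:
l = 78 (l = 10 + 68 = 78)
l + 71*(-24) = 78 + 71*(-24) = 78 - 1704 = -1626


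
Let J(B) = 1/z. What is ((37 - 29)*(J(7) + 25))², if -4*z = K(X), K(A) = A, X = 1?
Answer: 28224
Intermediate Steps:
z = -¼ (z = -¼*1 = -¼ ≈ -0.25000)
J(B) = -4 (J(B) = 1/(-¼) = -4)
((37 - 29)*(J(7) + 25))² = ((37 - 29)*(-4 + 25))² = (8*21)² = 168² = 28224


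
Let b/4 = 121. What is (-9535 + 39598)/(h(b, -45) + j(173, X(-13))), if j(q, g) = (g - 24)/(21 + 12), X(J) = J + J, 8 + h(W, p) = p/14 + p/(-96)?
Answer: -222225696/90631 ≈ -2452.0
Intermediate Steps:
b = 484 (b = 4*121 = 484)
h(W, p) = -8 + 41*p/672 (h(W, p) = -8 + (p/14 + p/(-96)) = -8 + (p*(1/14) + p*(-1/96)) = -8 + (p/14 - p/96) = -8 + 41*p/672)
X(J) = 2*J
j(q, g) = -8/11 + g/33 (j(q, g) = (-24 + g)/33 = (-24 + g)*(1/33) = -8/11 + g/33)
(-9535 + 39598)/(h(b, -45) + j(173, X(-13))) = (-9535 + 39598)/((-8 + (41/672)*(-45)) + (-8/11 + (2*(-13))/33)) = 30063/((-8 - 615/224) + (-8/11 + (1/33)*(-26))) = 30063/(-2407/224 + (-8/11 - 26/33)) = 30063/(-2407/224 - 50/33) = 30063/(-90631/7392) = 30063*(-7392/90631) = -222225696/90631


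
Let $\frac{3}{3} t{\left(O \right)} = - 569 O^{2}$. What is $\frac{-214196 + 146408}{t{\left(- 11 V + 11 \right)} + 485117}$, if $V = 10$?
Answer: $\frac{16947}{1272913} \approx 0.013314$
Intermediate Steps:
$t{\left(O \right)} = - 569 O^{2}$
$\frac{-214196 + 146408}{t{\left(- 11 V + 11 \right)} + 485117} = \frac{-214196 + 146408}{- 569 \left(\left(-11\right) 10 + 11\right)^{2} + 485117} = - \frac{67788}{- 569 \left(-110 + 11\right)^{2} + 485117} = - \frac{67788}{- 569 \left(-99\right)^{2} + 485117} = - \frac{67788}{\left(-569\right) 9801 + 485117} = - \frac{67788}{-5576769 + 485117} = - \frac{67788}{-5091652} = \left(-67788\right) \left(- \frac{1}{5091652}\right) = \frac{16947}{1272913}$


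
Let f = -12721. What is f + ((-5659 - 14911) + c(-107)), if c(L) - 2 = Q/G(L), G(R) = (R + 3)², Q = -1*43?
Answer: -360053867/10816 ≈ -33289.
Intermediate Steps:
Q = -43
G(R) = (3 + R)²
c(L) = 2 - 43/(3 + L)²
f + ((-5659 - 14911) + c(-107)) = -12721 + ((-5659 - 14911) + (2 - 43/(3 - 107)²)) = -12721 + (-20570 + (2 - 43/(-104)²)) = -12721 + (-20570 + (2 - 43*1/10816)) = -12721 + (-20570 + (2 - 43/10816)) = -12721 + (-20570 + 21589/10816) = -12721 - 222463531/10816 = -360053867/10816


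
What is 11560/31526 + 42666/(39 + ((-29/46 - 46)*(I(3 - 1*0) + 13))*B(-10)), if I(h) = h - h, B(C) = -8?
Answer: 413292346/45444729 ≈ 9.0944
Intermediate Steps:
I(h) = 0
11560/31526 + 42666/(39 + ((-29/46 - 46)*(I(3 - 1*0) + 13))*B(-10)) = 11560/31526 + 42666/(39 + ((-29/46 - 46)*(0 + 13))*(-8)) = 11560*(1/31526) + 42666/(39 + ((-29*1/46 - 46)*13)*(-8)) = 5780/15763 + 42666/(39 + ((-29/46 - 46)*13)*(-8)) = 5780/15763 + 42666/(39 - 2145/46*13*(-8)) = 5780/15763 + 42666/(39 - 27885/46*(-8)) = 5780/15763 + 42666/(39 + 111540/23) = 5780/15763 + 42666/(112437/23) = 5780/15763 + 42666*(23/112437) = 5780/15763 + 25162/2883 = 413292346/45444729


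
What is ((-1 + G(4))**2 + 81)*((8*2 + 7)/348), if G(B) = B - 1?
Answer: 1955/348 ≈ 5.6178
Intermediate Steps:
G(B) = -1 + B
((-1 + G(4))**2 + 81)*((8*2 + 7)/348) = ((-1 + (-1 + 4))**2 + 81)*((8*2 + 7)/348) = ((-1 + 3)**2 + 81)*((16 + 7)*(1/348)) = (2**2 + 81)*(23*(1/348)) = (4 + 81)*(23/348) = 85*(23/348) = 1955/348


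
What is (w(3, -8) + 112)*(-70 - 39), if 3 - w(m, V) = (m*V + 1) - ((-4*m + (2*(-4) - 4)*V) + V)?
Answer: -23326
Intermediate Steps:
w(m, V) = 2 - 11*V - 4*m - V*m (w(m, V) = 3 - ((m*V + 1) - ((-4*m + (2*(-4) - 4)*V) + V)) = 3 - ((V*m + 1) - ((-4*m + (-8 - 4)*V) + V)) = 3 - ((1 + V*m) - ((-4*m - 12*V) + V)) = 3 - ((1 + V*m) - ((-12*V - 4*m) + V)) = 3 - ((1 + V*m) - (-11*V - 4*m)) = 3 - ((1 + V*m) + (4*m + 11*V)) = 3 - (1 + 4*m + 11*V + V*m) = 3 + (-1 - 11*V - 4*m - V*m) = 2 - 11*V - 4*m - V*m)
(w(3, -8) + 112)*(-70 - 39) = ((2 - 11*(-8) - 4*3 - 1*(-8)*3) + 112)*(-70 - 39) = ((2 + 88 - 12 + 24) + 112)*(-109) = (102 + 112)*(-109) = 214*(-109) = -23326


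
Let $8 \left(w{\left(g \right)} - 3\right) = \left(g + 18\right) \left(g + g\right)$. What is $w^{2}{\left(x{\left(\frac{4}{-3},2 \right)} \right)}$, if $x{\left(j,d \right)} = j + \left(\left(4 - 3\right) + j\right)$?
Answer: $\frac{18769}{1296} \approx 14.482$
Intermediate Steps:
$x{\left(j,d \right)} = 1 + 2 j$ ($x{\left(j,d \right)} = j + \left(1 + j\right) = 1 + 2 j$)
$w{\left(g \right)} = 3 + \frac{g \left(18 + g\right)}{4}$ ($w{\left(g \right)} = 3 + \frac{\left(g + 18\right) \left(g + g\right)}{8} = 3 + \frac{\left(18 + g\right) 2 g}{8} = 3 + \frac{2 g \left(18 + g\right)}{8} = 3 + \frac{g \left(18 + g\right)}{4}$)
$w^{2}{\left(x{\left(\frac{4}{-3},2 \right)} \right)} = \left(3 + \frac{\left(1 + 2 \frac{4}{-3}\right)^{2}}{4} + \frac{9 \left(1 + 2 \frac{4}{-3}\right)}{2}\right)^{2} = \left(3 + \frac{\left(1 + 2 \cdot 4 \left(- \frac{1}{3}\right)\right)^{2}}{4} + \frac{9 \left(1 + 2 \cdot 4 \left(- \frac{1}{3}\right)\right)}{2}\right)^{2} = \left(3 + \frac{\left(1 + 2 \left(- \frac{4}{3}\right)\right)^{2}}{4} + \frac{9 \left(1 + 2 \left(- \frac{4}{3}\right)\right)}{2}\right)^{2} = \left(3 + \frac{\left(1 - \frac{8}{3}\right)^{2}}{4} + \frac{9 \left(1 - \frac{8}{3}\right)}{2}\right)^{2} = \left(3 + \frac{\left(- \frac{5}{3}\right)^{2}}{4} + \frac{9}{2} \left(- \frac{5}{3}\right)\right)^{2} = \left(3 + \frac{1}{4} \cdot \frac{25}{9} - \frac{15}{2}\right)^{2} = \left(3 + \frac{25}{36} - \frac{15}{2}\right)^{2} = \left(- \frac{137}{36}\right)^{2} = \frac{18769}{1296}$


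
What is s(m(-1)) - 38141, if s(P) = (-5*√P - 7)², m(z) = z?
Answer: -38117 + 70*I ≈ -38117.0 + 70.0*I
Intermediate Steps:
s(P) = (-7 - 5*√P)²
s(m(-1)) - 38141 = (7 + 5*√(-1))² - 38141 = (7 + 5*I)² - 38141 = -38141 + (7 + 5*I)²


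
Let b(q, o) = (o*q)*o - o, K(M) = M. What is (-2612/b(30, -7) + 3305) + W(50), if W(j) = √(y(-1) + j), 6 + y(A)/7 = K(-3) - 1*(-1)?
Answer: 4878873/1477 + I*√6 ≈ 3303.2 + 2.4495*I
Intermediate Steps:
y(A) = -56 (y(A) = -42 + 7*(-3 - 1*(-1)) = -42 + 7*(-3 + 1) = -42 + 7*(-2) = -42 - 14 = -56)
b(q, o) = -o + q*o² (b(q, o) = q*o² - o = -o + q*o²)
W(j) = √(-56 + j)
(-2612/b(30, -7) + 3305) + W(50) = (-2612*(-1/(7*(-1 - 7*30))) + 3305) + √(-56 + 50) = (-2612*(-1/(7*(-1 - 210))) + 3305) + √(-6) = (-2612/((-7*(-211))) + 3305) + I*√6 = (-2612/1477 + 3305) + I*√6 = 4878873/1477 + I*√6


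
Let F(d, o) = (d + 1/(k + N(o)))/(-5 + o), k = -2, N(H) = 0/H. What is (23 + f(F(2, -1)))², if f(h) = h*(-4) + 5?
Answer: 841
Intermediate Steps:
N(H) = 0
F(d, o) = (-½ + d)/(-5 + o) (F(d, o) = (d + 1/(-2 + 0))/(-5 + o) = (d + 1/(-2))/(-5 + o) = (d - ½)/(-5 + o) = (-½ + d)/(-5 + o))
f(h) = 5 - 4*h (f(h) = -4*h + 5 = 5 - 4*h)
(23 + f(F(2, -1)))² = (23 + (5 - 4*(½ - 1*2)/(5 - 1*(-1))))² = (23 + (5 - 4*(½ - 2)/(5 + 1)))² = (23 + (5 - 4*(-3)/(6*2)))² = (23 + (5 - 2*(-3)/(3*2)))² = (23 + (5 - 4*(-¼)))² = (23 + (5 + 1))² = (23 + 6)² = 29² = 841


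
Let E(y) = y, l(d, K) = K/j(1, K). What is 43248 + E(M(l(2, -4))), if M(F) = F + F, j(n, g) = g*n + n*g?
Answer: 43249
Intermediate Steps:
j(n, g) = 2*g*n (j(n, g) = g*n + g*n = 2*g*n)
l(d, K) = ½ (l(d, K) = K/((2*K*1)) = K/((2*K)) = K*(1/(2*K)) = ½)
M(F) = 2*F
43248 + E(M(l(2, -4))) = 43248 + 2*(½) = 43248 + 1 = 43249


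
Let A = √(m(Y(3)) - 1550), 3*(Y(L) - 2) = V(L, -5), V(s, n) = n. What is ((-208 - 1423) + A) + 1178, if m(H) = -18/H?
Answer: -453 + 2*I*√401 ≈ -453.0 + 40.05*I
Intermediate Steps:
Y(L) = ⅓ (Y(L) = 2 + (⅓)*(-5) = 2 - 5/3 = ⅓)
A = 2*I*√401 (A = √(-18/⅓ - 1550) = √(-18*3 - 1550) = √(-54 - 1550) = √(-1604) = 2*I*√401 ≈ 40.05*I)
((-208 - 1423) + A) + 1178 = ((-208 - 1423) + 2*I*√401) + 1178 = (-1631 + 2*I*√401) + 1178 = -453 + 2*I*√401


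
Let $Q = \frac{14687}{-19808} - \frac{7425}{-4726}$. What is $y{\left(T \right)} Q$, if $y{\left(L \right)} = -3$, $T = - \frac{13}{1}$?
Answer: $- \frac{116495457}{46806304} \approx -2.4889$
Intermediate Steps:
$T = -13$ ($T = \left(-13\right) 1 = -13$)
$Q = \frac{38831819}{46806304}$ ($Q = 14687 \left(- \frac{1}{19808}\right) - - \frac{7425}{4726} = - \frac{14687}{19808} + \frac{7425}{4726} = \frac{38831819}{46806304} \approx 0.82963$)
$y{\left(T \right)} Q = \left(-3\right) \frac{38831819}{46806304} = - \frac{116495457}{46806304}$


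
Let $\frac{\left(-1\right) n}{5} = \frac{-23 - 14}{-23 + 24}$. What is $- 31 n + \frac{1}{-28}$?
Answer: $- \frac{160581}{28} \approx -5735.0$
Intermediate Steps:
$n = 185$ ($n = - 5 \frac{-23 - 14}{-23 + 24} = - 5 \left(- \frac{37}{1}\right) = - 5 \left(\left(-37\right) 1\right) = \left(-5\right) \left(-37\right) = 185$)
$- 31 n + \frac{1}{-28} = \left(-31\right) 185 + \frac{1}{-28} = -5735 - \frac{1}{28} = - \frac{160581}{28}$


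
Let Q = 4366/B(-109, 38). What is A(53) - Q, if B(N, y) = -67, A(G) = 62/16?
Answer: 37005/536 ≈ 69.039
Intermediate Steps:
A(G) = 31/8 (A(G) = 62*(1/16) = 31/8)
Q = -4366/67 (Q = 4366/(-67) = 4366*(-1/67) = -4366/67 ≈ -65.164)
A(53) - Q = 31/8 - 1*(-4366/67) = 31/8 + 4366/67 = 37005/536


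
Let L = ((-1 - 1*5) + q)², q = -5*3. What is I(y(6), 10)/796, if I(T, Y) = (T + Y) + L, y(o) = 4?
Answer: 455/796 ≈ 0.57161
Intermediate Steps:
q = -15
L = 441 (L = ((-1 - 1*5) - 15)² = ((-1 - 5) - 15)² = (-6 - 15)² = (-21)² = 441)
I(T, Y) = 441 + T + Y (I(T, Y) = (T + Y) + 441 = 441 + T + Y)
I(y(6), 10)/796 = (441 + 4 + 10)/796 = 455*(1/796) = 455/796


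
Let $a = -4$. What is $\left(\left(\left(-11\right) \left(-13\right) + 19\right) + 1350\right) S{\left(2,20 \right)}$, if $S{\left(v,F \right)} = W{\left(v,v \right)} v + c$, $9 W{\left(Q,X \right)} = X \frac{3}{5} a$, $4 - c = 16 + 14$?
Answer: $- \frac{204624}{5} \approx -40925.0$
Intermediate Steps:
$c = -26$ ($c = 4 - \left(16 + 14\right) = 4 - 30 = -26$)
$W{\left(Q,X \right)} = - \frac{4 X}{15}$ ($W{\left(Q,X \right)} = \frac{X \frac{3}{5} \left(-4\right)}{9} = \frac{\frac{3 X}{5} \left(-4\right)}{9} = \frac{\left(- \frac{12}{5}\right) X}{9} = - \frac{4 X}{15}$)
$S{\left(v,F \right)} = -26 - \frac{4 v^{2}}{15}$ ($S{\left(v,F \right)} = - \frac{4 v}{15} v - 26 = - \frac{4 v^{2}}{15} - 26 = -26 - \frac{4 v^{2}}{15}$)
$\left(\left(\left(-11\right) \left(-13\right) + 19\right) + 1350\right) S{\left(2,20 \right)} = \left(\left(\left(-11\right) \left(-13\right) + 19\right) + 1350\right) \left(-26 - \frac{4 \cdot 2^{2}}{15}\right) = \left(\left(143 + 19\right) + 1350\right) \left(-26 - \frac{16}{15}\right) = \left(162 + 1350\right) \left(-26 - \frac{16}{15}\right) = 1512 \left(- \frac{406}{15}\right) = - \frac{204624}{5}$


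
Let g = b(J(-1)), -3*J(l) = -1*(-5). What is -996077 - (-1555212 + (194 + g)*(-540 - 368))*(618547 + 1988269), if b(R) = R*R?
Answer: 40679292151723/9 ≈ 4.5199e+12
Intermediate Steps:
J(l) = -5/3 (J(l) = -(-1)*(-5)/3 = -1/3*5 = -5/3)
b(R) = R**2
g = 25/9 (g = (-5/3)**2 = 25/9 ≈ 2.7778)
-996077 - (-1555212 + (194 + g)*(-540 - 368))*(618547 + 1988269) = -996077 - (-1555212 + (194 + 25/9)*(-540 - 368))*(618547 + 1988269) = -996077 - (-1555212 + (1771/9)*(-908))*2606816 = -996077 - (-1555212 - 1608068/9)*2606816 = -996077 - (-15604976)*2606816/9 = -996077 - 1*(-40679301116416/9) = -996077 + 40679301116416/9 = 40679292151723/9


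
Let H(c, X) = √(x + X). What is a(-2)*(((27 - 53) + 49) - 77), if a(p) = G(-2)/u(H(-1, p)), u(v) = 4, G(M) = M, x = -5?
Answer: 27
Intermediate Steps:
H(c, X) = √(-5 + X)
a(p) = -½ (a(p) = -2/4 = -2*¼ = -½)
a(-2)*(((27 - 53) + 49) - 77) = -(((27 - 53) + 49) - 77)/2 = -((-26 + 49) - 77)/2 = -(23 - 77)/2 = -½*(-54) = 27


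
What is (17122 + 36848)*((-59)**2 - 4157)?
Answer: -36483720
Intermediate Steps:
(17122 + 36848)*((-59)**2 - 4157) = 53970*(3481 - 4157) = 53970*(-676) = -36483720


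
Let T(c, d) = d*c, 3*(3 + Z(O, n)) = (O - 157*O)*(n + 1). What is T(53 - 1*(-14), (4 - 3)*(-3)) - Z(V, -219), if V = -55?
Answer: 623282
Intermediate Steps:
Z(O, n) = -3 - 52*O*(1 + n) (Z(O, n) = -3 + ((O - 157*O)*(n + 1))/3 = -3 + ((-156*O)*(1 + n))/3 = -3 + (-156*O*(1 + n))/3 = -3 - 52*O*(1 + n))
T(c, d) = c*d
T(53 - 1*(-14), (4 - 3)*(-3)) - Z(V, -219) = (53 - 1*(-14))*((4 - 3)*(-3)) - (-3 - 52*(-55) - 52*(-55)*(-219)) = (53 + 14)*(1*(-3)) - (-3 + 2860 - 626340) = 67*(-3) - 1*(-623483) = -201 + 623483 = 623282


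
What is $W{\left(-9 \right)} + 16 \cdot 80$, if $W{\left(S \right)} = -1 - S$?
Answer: $1288$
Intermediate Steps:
$W{\left(-9 \right)} + 16 \cdot 80 = \left(-1 - -9\right) + 16 \cdot 80 = \left(-1 + 9\right) + 1280 = 8 + 1280 = 1288$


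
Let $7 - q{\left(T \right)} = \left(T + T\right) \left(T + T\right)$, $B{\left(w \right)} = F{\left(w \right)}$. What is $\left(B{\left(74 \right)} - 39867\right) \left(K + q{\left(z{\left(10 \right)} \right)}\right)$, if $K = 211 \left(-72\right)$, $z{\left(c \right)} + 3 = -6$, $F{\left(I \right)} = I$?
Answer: $617149637$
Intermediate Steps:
$B{\left(w \right)} = w$
$z{\left(c \right)} = -9$ ($z{\left(c \right)} = -3 - 6 = -9$)
$q{\left(T \right)} = 7 - 4 T^{2}$ ($q{\left(T \right)} = 7 - \left(T + T\right) \left(T + T\right) = 7 - 2 T 2 T = 7 - 4 T^{2}$)
$K = -15192$
$\left(B{\left(74 \right)} - 39867\right) \left(K + q{\left(z{\left(10 \right)} \right)}\right) = \left(74 - 39867\right) \left(-15192 + \left(7 - 4 \left(-9\right)^{2}\right)\right) = - 39793 \left(-15192 + \left(7 - 324\right)\right) = - 39793 \left(-15192 - 317\right) = \left(-39793\right) \left(-15509\right) = 617149637$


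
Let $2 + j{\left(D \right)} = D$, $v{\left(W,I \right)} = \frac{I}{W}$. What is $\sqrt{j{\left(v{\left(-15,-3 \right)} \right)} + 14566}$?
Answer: $\frac{\sqrt{364105}}{5} \approx 120.68$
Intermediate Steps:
$j{\left(D \right)} = -2 + D$
$\sqrt{j{\left(v{\left(-15,-3 \right)} \right)} + 14566} = \sqrt{\left(-2 - \frac{3}{-15}\right) + 14566} = \sqrt{\left(-2 - - \frac{1}{5}\right) + 14566} = \sqrt{\left(-2 + \frac{1}{5}\right) + 14566} = \sqrt{- \frac{9}{5} + 14566} = \sqrt{\frac{72821}{5}} = \frac{\sqrt{364105}}{5}$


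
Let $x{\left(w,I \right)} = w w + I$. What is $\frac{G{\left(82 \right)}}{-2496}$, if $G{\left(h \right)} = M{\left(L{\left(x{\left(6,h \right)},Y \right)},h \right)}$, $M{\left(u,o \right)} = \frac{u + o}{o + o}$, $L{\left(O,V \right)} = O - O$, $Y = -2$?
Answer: $- \frac{1}{4992} \approx -0.00020032$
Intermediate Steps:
$x{\left(w,I \right)} = I + w^{2}$ ($x{\left(w,I \right)} = w^{2} + I = I + w^{2}$)
$L{\left(O,V \right)} = 0$
$M{\left(u,o \right)} = \frac{o + u}{2 o}$
$G{\left(h \right)} = \frac{1}{2}$ ($G{\left(h \right)} = \frac{h + 0}{2 h} = \frac{h}{2 h} = \frac{1}{2}$)
$\frac{G{\left(82 \right)}}{-2496} = \frac{1}{2 \left(-2496\right)} = \frac{1}{2} \left(- \frac{1}{2496}\right) = - \frac{1}{4992}$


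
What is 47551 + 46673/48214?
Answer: 2292670587/48214 ≈ 47552.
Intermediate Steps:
47551 + 46673/48214 = 2292670587/48214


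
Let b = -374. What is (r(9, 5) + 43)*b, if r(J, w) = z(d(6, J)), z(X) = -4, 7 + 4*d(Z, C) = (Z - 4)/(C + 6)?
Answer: -14586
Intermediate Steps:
d(Z, C) = -7/4 + (-4 + Z)/(4*(6 + C)) (d(Z, C) = -7/4 + ((Z - 4)/(C + 6))/4 = -7/4 + ((-4 + Z)/(6 + C))/4 = -7/4 + (-4 + Z)/(4*(6 + C)))
r(J, w) = -4
(r(9, 5) + 43)*b = (-4 + 43)*(-374) = 39*(-374) = -14586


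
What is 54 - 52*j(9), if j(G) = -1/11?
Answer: 646/11 ≈ 58.727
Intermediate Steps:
j(G) = -1/11 (j(G) = -1*1/11 = -1/11)
54 - 52*j(9) = 54 - 52*(-1/11) = 54 + 52/11 = 646/11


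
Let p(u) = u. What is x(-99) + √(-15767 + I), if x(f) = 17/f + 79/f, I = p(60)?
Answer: -32/33 + I*√15707 ≈ -0.9697 + 125.33*I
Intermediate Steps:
I = 60
x(f) = 96/f
x(-99) + √(-15767 + I) = 96/(-99) + √(-15767 + 60) = 96*(-1/99) + √(-15707) = -32/33 + I*√15707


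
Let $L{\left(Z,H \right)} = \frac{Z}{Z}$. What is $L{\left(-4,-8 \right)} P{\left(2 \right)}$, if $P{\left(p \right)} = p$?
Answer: $2$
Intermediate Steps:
$L{\left(Z,H \right)} = 1$
$L{\left(-4,-8 \right)} P{\left(2 \right)} = 1 \cdot 2 = 2$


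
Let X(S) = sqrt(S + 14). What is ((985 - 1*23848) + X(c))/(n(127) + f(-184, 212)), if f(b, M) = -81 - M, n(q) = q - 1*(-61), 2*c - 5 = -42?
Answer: 7621/35 - I*sqrt(2)/70 ≈ 217.74 - 0.020203*I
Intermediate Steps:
c = -37/2 (c = 5/2 + (1/2)*(-42) = 5/2 - 21 = -37/2 ≈ -18.500)
n(q) = 61 + q (n(q) = q + 61 = 61 + q)
X(S) = sqrt(14 + S)
((985 - 1*23848) + X(c))/(n(127) + f(-184, 212)) = ((985 - 1*23848) + sqrt(14 - 37/2))/((61 + 127) + (-81 - 1*212)) = ((985 - 23848) + sqrt(-9/2))/(188 + (-81 - 212)) = (-22863 + 3*I*sqrt(2)/2)/(188 - 293) = (-22863 + 3*I*sqrt(2)/2)/(-105) = (-22863 + 3*I*sqrt(2)/2)*(-1/105) = 7621/35 - I*sqrt(2)/70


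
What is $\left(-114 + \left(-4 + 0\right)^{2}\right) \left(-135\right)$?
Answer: $13230$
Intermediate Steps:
$\left(-114 + \left(-4 + 0\right)^{2}\right) \left(-135\right) = \left(-114 + \left(-4\right)^{2}\right) \left(-135\right) = \left(-114 + 16\right) \left(-135\right) = \left(-98\right) \left(-135\right) = 13230$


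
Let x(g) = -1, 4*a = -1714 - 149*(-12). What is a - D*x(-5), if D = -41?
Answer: -45/2 ≈ -22.500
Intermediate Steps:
a = 37/2 (a = (-1714 - 149*(-12))/4 = (-1714 - 1*(-1788))/4 = (-1714 + 1788)/4 = (1/4)*74 = 37/2 ≈ 18.500)
a - D*x(-5) = 37/2 - (-41)*(-1) = 37/2 - 1*41 = 37/2 - 41 = -45/2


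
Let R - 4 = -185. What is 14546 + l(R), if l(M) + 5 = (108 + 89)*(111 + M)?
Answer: 751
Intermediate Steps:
R = -181 (R = 4 - 185 = -181)
l(M) = 21862 + 197*M (l(M) = -5 + (108 + 89)*(111 + M) = -5 + 197*(111 + M) = -5 + (21867 + 197*M) = 21862 + 197*M)
14546 + l(R) = 14546 + (21862 + 197*(-181)) = 14546 + (21862 - 35657) = 14546 - 13795 = 751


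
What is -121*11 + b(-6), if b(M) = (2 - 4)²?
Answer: -1327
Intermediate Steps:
b(M) = 4 (b(M) = (-2)² = 4)
-121*11 + b(-6) = -121*11 + 4 = -1331 + 4 = -1327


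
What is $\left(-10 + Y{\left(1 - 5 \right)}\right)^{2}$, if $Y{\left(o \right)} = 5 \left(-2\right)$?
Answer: $400$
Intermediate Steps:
$Y{\left(o \right)} = -10$
$\left(-10 + Y{\left(1 - 5 \right)}\right)^{2} = \left(-10 - 10\right)^{2} = \left(-20\right)^{2} = 400$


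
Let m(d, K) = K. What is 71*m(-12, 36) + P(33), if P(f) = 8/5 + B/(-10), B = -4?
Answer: 2558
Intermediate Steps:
P(f) = 2 (P(f) = 8/5 - 4/(-10) = 8*(1/5) - 4*(-1/10) = 8/5 + 2/5 = 2)
71*m(-12, 36) + P(33) = 71*36 + 2 = 2556 + 2 = 2558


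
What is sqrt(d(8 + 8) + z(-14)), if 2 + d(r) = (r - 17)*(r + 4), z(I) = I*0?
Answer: I*sqrt(22) ≈ 4.6904*I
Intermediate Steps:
z(I) = 0
d(r) = -2 + (-17 + r)*(4 + r) (d(r) = -2 + (r - 17)*(r + 4) = -2 + (-17 + r)*(4 + r))
sqrt(d(8 + 8) + z(-14)) = sqrt((-70 + (8 + 8)**2 - 13*(8 + 8)) + 0) = sqrt((-70 + 16**2 - 13*16) + 0) = sqrt((-70 + 256 - 208) + 0) = sqrt(-22 + 0) = sqrt(-22) = I*sqrt(22)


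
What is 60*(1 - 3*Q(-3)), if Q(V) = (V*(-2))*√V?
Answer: 60 - 1080*I*√3 ≈ 60.0 - 1870.6*I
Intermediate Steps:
Q(V) = -2*V^(3/2) (Q(V) = (-2*V)*√V = -2*V^(3/2))
60*(1 - 3*Q(-3)) = 60*(1 - (-6)*(-3)^(3/2)) = 60*(1 - (-6)*(-3*I*√3)) = 60*(1 - 18*I*√3) = 60 - 1080*I*√3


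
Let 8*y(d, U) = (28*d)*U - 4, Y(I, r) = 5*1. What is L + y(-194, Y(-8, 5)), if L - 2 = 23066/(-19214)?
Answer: -65225775/19214 ≈ -3394.7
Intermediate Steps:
Y(I, r) = 5
y(d, U) = -½ + 7*U*d/2 (y(d, U) = ((28*d)*U - 4)/8 = (28*U*d - 4)/8 = (-4 + 28*U*d)/8 = -½ + 7*U*d/2)
L = 7681/9607 (L = 2 + 23066/(-19214) = 2 + 23066*(-1/19214) = 2 - 11533/9607 = 7681/9607 ≈ 0.79952)
L + y(-194, Y(-8, 5)) = 7681/9607 + (-½ + (7/2)*5*(-194)) = 7681/9607 + (-½ - 3395) = 7681/9607 - 6791/2 = -65225775/19214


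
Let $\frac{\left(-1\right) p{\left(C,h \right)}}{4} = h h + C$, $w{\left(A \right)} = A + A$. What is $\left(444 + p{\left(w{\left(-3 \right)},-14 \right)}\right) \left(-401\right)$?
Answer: $126716$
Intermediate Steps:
$w{\left(A \right)} = 2 A$
$p{\left(C,h \right)} = - 4 C - 4 h^{2}$ ($p{\left(C,h \right)} = - 4 \left(h h + C\right) = - 4 \left(h^{2} + C\right) = - 4 \left(C + h^{2}\right) = - 4 C - 4 h^{2}$)
$\left(444 + p{\left(w{\left(-3 \right)},-14 \right)}\right) \left(-401\right) = \left(444 - \left(784 + 4 \cdot 2 \left(-3\right)\right)\right) \left(-401\right) = \left(444 - 760\right) \left(-401\right) = \left(-316\right) \left(-401\right) = 126716$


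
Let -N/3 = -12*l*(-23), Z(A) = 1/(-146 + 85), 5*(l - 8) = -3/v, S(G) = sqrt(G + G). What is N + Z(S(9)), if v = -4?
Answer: -2058206/305 ≈ -6748.2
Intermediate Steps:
S(G) = sqrt(2)*sqrt(G) (S(G) = sqrt(2*G) = sqrt(2)*sqrt(G))
l = 163/20 (l = 8 + (-3/(-4))/5 = 8 + (-3*(-1/4))/5 = 8 + (1/5)*(3/4) = 8 + 3/20 = 163/20 ≈ 8.1500)
Z(A) = -1/61 (Z(A) = 1/(-61) = -1/61)
N = -33741/5 (N = -3*(-12*163/20)*(-23) = -(-1467)*(-23)/5 = -3*11247/5 = -33741/5 ≈ -6748.2)
N + Z(S(9)) = -33741/5 - 1/61 = -2058206/305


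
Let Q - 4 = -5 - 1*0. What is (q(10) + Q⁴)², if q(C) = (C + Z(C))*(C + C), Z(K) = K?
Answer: 160801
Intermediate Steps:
Q = -1 (Q = 4 + (-5 - 1*0) = 4 + (-5 + 0) = 4 - 5 = -1)
q(C) = 4*C² (q(C) = (C + C)*(C + C) = (2*C)*(2*C) = 4*C²)
(q(10) + Q⁴)² = (4*10² + (-1)⁴)² = (4*100 + 1)² = (400 + 1)² = 401² = 160801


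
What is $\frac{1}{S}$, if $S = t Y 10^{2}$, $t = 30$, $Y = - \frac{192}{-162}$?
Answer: $\frac{9}{32000} \approx 0.00028125$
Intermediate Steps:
$Y = \frac{32}{27}$ ($Y = \left(-192\right) \left(- \frac{1}{162}\right) = \frac{32}{27} \approx 1.1852$)
$S = \frac{32000}{9}$ ($S = 30 \cdot \frac{32}{27} \cdot 10^{2} = \frac{320}{9} \cdot 100 = \frac{32000}{9} \approx 3555.6$)
$\frac{1}{S} = \frac{1}{\frac{32000}{9}} = \frac{9}{32000}$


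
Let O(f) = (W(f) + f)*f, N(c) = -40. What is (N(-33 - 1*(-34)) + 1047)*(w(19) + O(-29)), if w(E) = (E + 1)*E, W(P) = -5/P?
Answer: 1224512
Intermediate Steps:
O(f) = f*(f - 5/f) (O(f) = (-5/f + f)*f = (f - 5/f)*f = f*(f - 5/f))
w(E) = E*(1 + E) (w(E) = (1 + E)*E = E*(1 + E))
(N(-33 - 1*(-34)) + 1047)*(w(19) + O(-29)) = (-40 + 1047)*(19*(1 + 19) + (-5 + (-29)²)) = 1007*(19*20 + (-5 + 841)) = 1007*(380 + 836) = 1007*1216 = 1224512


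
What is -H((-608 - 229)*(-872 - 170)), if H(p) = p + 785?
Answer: -872939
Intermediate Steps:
H(p) = 785 + p
-H((-608 - 229)*(-872 - 170)) = -(785 + (-608 - 229)*(-872 - 170)) = -(785 - 837*(-1042)) = -(785 + 872154) = -1*872939 = -872939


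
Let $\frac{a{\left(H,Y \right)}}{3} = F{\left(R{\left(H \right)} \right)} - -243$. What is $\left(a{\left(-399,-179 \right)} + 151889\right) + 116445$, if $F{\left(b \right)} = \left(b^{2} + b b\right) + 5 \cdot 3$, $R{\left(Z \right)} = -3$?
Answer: $269162$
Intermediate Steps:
$F{\left(b \right)} = 15 + 2 b^{2}$ ($F{\left(b \right)} = \left(b^{2} + b^{2}\right) + 15 = 2 b^{2} + 15 = 15 + 2 b^{2}$)
$a{\left(H,Y \right)} = 828$ ($a{\left(H,Y \right)} = 3 \left(\left(15 + 2 \left(-3\right)^{2}\right) - -243\right) = 3 \left(\left(15 + 2 \cdot 9\right) + 243\right) = 3 \left(\left(15 + 18\right) + 243\right) = 3 \left(33 + 243\right) = 3 \cdot 276 = 828$)
$\left(a{\left(-399,-179 \right)} + 151889\right) + 116445 = \left(828 + 151889\right) + 116445 = 152717 + 116445 = 269162$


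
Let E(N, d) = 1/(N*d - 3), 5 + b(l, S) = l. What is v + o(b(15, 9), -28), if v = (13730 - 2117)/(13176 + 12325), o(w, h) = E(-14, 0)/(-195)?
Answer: 974158/2131155 ≈ 0.45710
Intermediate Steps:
b(l, S) = -5 + l
E(N, d) = 1/(-3 + N*d)
o(w, h) = 1/585 (o(w, h) = 1/(-3 - 14*0*(-195)) = -1/195/(-3 + 0) = -1/195/(-3) = -⅓*(-1/195) = 1/585)
v = 1659/3643 (v = 11613/25501 = 11613*(1/25501) = 1659/3643 ≈ 0.45539)
v + o(b(15, 9), -28) = 1659/3643 + 1/585 = 974158/2131155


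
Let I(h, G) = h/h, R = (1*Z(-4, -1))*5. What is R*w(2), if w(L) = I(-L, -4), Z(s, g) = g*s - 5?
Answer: -5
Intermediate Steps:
Z(s, g) = -5 + g*s
R = -5 (R = (1*(-5 - 1*(-4)))*5 = (1*(-5 + 4))*5 = (1*(-1))*5 = -1*5 = -5)
I(h, G) = 1
w(L) = 1
R*w(2) = -5*1 = -5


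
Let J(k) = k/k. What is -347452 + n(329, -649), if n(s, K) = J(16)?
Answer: -347451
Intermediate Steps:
J(k) = 1
n(s, K) = 1
-347452 + n(329, -649) = -347452 + 1 = -347451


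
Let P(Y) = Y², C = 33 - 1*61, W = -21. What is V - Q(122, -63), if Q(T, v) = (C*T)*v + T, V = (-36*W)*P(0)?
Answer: -215330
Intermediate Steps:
C = -28 (C = 33 - 61 = -28)
V = 0 (V = -36*(-21)*0² = 756*0 = 0)
Q(T, v) = T - 28*T*v (Q(T, v) = (-28*T)*v + T = -28*T*v + T = T - 28*T*v)
V - Q(122, -63) = 0 - 122*(1 - 28*(-63)) = 0 - 122*(1 + 1764) = 0 - 122*1765 = 0 - 1*215330 = 0 - 215330 = -215330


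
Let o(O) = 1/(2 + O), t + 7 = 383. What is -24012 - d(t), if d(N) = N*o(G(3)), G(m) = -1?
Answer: -24388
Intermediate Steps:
t = 376 (t = -7 + 383 = 376)
d(N) = N (d(N) = N/(2 - 1) = N/1 = N*1 = N)
-24012 - d(t) = -24012 - 1*376 = -24012 - 376 = -24388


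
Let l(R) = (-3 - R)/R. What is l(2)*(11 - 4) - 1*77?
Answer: -189/2 ≈ -94.500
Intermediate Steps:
l(R) = (-3 - R)/R
l(2)*(11 - 4) - 1*77 = ((-3 - 1*2)/2)*(11 - 4) - 1*77 = ((-3 - 2)/2)*7 - 77 = ((½)*(-5))*7 - 77 = -5/2*7 - 77 = -35/2 - 77 = -189/2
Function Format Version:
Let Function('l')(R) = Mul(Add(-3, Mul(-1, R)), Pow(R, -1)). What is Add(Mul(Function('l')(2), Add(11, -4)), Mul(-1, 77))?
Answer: Rational(-189, 2) ≈ -94.500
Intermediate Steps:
Function('l')(R) = Mul(Pow(R, -1), Add(-3, Mul(-1, R)))
Add(Mul(Function('l')(2), Add(11, -4)), Mul(-1, 77)) = Add(Mul(Mul(Pow(2, -1), Add(-3, Mul(-1, 2))), Add(11, -4)), Mul(-1, 77)) = Add(Mul(Mul(Rational(1, 2), Add(-3, -2)), 7), -77) = Add(Mul(Mul(Rational(1, 2), -5), 7), -77) = Add(Mul(Rational(-5, 2), 7), -77) = Add(Rational(-35, 2), -77) = Rational(-189, 2)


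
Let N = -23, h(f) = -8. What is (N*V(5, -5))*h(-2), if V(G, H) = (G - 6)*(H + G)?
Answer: 0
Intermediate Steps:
V(G, H) = (-6 + G)*(G + H)
(N*V(5, -5))*h(-2) = -23*(5² - 6*5 - 6*(-5) + 5*(-5))*(-8) = -23*(25 - 30 + 30 - 25)*(-8) = -23*0*(-8) = 0*(-8) = 0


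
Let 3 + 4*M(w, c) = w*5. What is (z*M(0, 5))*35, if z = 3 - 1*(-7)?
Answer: -525/2 ≈ -262.50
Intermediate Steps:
M(w, c) = -3/4 + 5*w/4 (M(w, c) = -3/4 + (w*5)/4 = -3/4 + (5*w)/4 = -3/4 + 5*w/4)
z = 10 (z = 3 + 7 = 10)
(z*M(0, 5))*35 = (10*(-3/4 + (5/4)*0))*35 = (10*(-3/4 + 0))*35 = (10*(-3/4))*35 = -15/2*35 = -525/2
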